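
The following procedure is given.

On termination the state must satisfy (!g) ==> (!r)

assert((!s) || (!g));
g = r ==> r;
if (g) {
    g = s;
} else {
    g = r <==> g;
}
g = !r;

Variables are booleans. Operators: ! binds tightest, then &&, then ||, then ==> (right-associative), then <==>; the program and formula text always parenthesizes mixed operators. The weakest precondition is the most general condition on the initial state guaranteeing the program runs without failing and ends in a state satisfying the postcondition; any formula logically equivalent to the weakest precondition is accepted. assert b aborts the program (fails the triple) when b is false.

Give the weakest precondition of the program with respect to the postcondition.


Working backward. After the program, (!g) ==> (!r) must hold.
Before g := !r: r ==> (!r)
Then branch requires r ==> (!r); else branch requires r ==> (!r).
Before the if: (g ==> (r ==> (!r))) && ((!g) ==> (r ==> (!r)))
Before g := r ==> r: r ==> (!r)
Before assert (!s) || (!g): ((!s) || (!g)) && (r ==> (!r))
Answer: WP = ((!s) || (!g)) && (r ==> (!r))


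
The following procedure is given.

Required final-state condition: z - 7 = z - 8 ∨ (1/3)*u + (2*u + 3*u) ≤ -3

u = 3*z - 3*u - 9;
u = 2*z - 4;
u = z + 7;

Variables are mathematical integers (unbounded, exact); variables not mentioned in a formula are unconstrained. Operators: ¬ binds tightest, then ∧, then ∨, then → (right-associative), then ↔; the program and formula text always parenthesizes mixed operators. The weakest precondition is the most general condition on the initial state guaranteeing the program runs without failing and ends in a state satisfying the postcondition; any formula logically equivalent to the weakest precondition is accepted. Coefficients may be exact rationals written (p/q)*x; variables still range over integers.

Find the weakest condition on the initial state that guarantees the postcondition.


Working backward. After the program, the postcondition z - 7 = z - 8 ∨ (1/3)*u + (2*u + 3*u) ≤ -3 must hold; in canonical form it is (16/3)*u ≤ -3.
Before u := z + 7: (16/3)*z ≤ -121/3
Before u := 2*z - 4: (16/3)*z ≤ -121/3
Before u := 3*z - 3*u - 9: (16/3)*z ≤ -121/3
Answer: WP = (16/3)*z ≤ -121/3


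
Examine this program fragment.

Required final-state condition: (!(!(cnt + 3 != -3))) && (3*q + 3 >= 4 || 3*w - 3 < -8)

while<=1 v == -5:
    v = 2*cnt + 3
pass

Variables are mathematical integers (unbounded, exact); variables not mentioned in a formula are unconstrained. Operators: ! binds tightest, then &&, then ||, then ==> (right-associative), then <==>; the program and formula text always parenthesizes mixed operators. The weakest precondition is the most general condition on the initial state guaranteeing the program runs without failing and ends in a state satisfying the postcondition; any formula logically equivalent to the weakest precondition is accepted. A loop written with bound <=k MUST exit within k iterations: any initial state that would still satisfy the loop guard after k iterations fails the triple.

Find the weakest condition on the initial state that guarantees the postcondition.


Working backward. After the program, the postcondition (!(!(cnt + 3 != -3))) && (3*q + 3 >= 4 || 3*w - 3 < -8) must hold; in canonical form it is cnt != -6 && (3*q >= 1 || 3*w < -5).
Before skip: cnt != -6 && (3*q >= 1 || 3*w < -5)
Before the loop (bound <=1), unroll the exhaustion recursion (WP_0 = exit-now case; WP_j = one more guarded iteration, up to j = 1):
  WP_0: (!(v == -5)) && cnt != -6 && (3*q >= 1 || 3*w < -5)
  WP_1: (v == -5 ==> ((!(2*cnt == -8)) && cnt != -6 && (3*q >= 1 || 3*w < -5))) && ((!(v == -5)) ==> (cnt != -6 && (3*q >= 1 || 3*w < -5)))
So before the loop: (v == -5 ==> ((!(2*cnt == -8)) && cnt != -6 && (3*q >= 1 || 3*w < -5))) && ((!(v == -5)) ==> (cnt != -6 && (3*q >= 1 || 3*w < -5)))
Answer: WP = (v == -5 ==> ((!(2*cnt == -8)) && cnt != -6 && (3*q >= 1 || 3*w < -5))) && ((!(v == -5)) ==> (cnt != -6 && (3*q >= 1 || 3*w < -5)))


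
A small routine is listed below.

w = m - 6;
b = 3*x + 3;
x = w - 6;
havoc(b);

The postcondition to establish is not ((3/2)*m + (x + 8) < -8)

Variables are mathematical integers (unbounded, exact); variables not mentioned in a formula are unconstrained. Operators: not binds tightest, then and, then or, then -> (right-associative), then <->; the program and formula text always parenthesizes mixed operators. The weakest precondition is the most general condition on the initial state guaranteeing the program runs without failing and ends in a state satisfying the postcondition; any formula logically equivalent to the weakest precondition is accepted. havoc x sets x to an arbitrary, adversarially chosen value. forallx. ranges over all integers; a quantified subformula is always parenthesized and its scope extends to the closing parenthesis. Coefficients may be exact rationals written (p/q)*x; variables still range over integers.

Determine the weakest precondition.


Working backward. After the program, the postcondition not ((3/2)*m + (x + 8) < -8) must hold; in canonical form it is not ((3/2)*m + x < -16).
Before havoc b: not ((3/2)*m + x < -16)
Before x := w - 6: not ((3/2)*m + w < -10)
Before b := 3*x + 3: not ((3/2)*m + w < -10)
Before w := m - 6: not ((5/2)*m < -4)
Answer: WP = not ((5/2)*m < -4)


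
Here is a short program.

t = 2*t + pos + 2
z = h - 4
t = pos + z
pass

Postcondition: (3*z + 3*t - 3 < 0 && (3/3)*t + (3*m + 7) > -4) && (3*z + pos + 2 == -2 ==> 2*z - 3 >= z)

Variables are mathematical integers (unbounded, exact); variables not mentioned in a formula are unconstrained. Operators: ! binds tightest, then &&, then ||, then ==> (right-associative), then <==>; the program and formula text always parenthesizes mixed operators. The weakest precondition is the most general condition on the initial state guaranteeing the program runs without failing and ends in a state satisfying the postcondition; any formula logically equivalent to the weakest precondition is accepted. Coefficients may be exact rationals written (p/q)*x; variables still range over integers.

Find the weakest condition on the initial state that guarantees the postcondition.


Working backward. After the program, the postcondition (3*z + 3*t - 3 < 0 && (3/3)*t + (3*m + 7) > -4) && (3*z + pos + 2 == -2 ==> 2*z - 3 >= z) must hold; in canonical form it is 3*t + 3*z < 3 && 3*m + t > -11 && (pos + 3*z == -4 ==> z >= 3).
Before skip: 3*t + 3*z < 3 && 3*m + t > -11 && (pos + 3*z == -4 ==> z >= 3)
Before t := pos + z: 3*pos + 6*z < 3 && 3*m + pos + z > -11 && (pos + 3*z == -4 ==> z >= 3)
Before z := h - 4: 6*h + 3*pos < 27 && h + 3*m + pos > -7 && (3*h + pos == 8 ==> h >= 7)
Before t := 2*t + pos + 2: 6*h + 3*pos < 27 && h + 3*m + pos > -7 && (3*h + pos == 8 ==> h >= 7)
Answer: WP = 6*h + 3*pos < 27 && h + 3*m + pos > -7 && (3*h + pos == 8 ==> h >= 7)


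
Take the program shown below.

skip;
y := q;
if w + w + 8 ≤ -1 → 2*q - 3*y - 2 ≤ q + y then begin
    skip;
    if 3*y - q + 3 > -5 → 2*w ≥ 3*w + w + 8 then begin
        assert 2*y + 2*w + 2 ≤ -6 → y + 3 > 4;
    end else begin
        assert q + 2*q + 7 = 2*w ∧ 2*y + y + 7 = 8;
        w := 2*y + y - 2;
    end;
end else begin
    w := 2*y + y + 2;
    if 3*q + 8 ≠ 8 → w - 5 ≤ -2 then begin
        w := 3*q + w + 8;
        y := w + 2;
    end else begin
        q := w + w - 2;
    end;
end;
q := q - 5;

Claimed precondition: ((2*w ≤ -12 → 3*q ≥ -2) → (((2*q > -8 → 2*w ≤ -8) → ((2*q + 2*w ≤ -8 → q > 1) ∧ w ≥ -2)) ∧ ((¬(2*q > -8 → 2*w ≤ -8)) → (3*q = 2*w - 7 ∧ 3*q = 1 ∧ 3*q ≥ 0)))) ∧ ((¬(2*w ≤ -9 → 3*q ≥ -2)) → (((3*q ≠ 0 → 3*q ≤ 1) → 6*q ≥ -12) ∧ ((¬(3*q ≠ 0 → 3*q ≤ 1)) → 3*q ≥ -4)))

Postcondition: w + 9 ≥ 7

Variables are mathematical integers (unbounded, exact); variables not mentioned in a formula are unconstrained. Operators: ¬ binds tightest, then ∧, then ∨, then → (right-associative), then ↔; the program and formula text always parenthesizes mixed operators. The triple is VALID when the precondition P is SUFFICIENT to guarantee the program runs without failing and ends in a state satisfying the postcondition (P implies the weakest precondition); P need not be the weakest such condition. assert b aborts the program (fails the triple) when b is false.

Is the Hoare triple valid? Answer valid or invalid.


Working backward. After the program, the postcondition w + 9 ≥ 7 must hold; in canonical form it is w ≥ -2.
Before q := q - 5: w ≥ -2
Then branch requires ((3*y > q - 8 → 2*w ≤ -8) → ((2*w + 2*y ≤ -8 → y > 1) ∧ w ≥ -2)) ∧ ((¬(3*y > q - 8 → 2*w ≤ -8)) → (3*q = 2*w - 7 ∧ 3*y = 1 ∧ 3*y ≥ 0)); else branch requires ((3*q ≠ 0 → 3*y ≤ 1) → 3*q + 3*y ≥ -12) ∧ ((¬(3*q ≠ 0 → 3*y ≤ 1)) → 3*y ≥ -4).
Before the if: ((2*w ≤ -9 → q ≤ 4*y + 2) → (((3*y > q - 8 → 2*w ≤ -8) → ((2*w + 2*y ≤ -8 → y > 1) ∧ w ≥ -2)) ∧ ((¬(3*y > q - 8 → 2*w ≤ -8)) → (3*q = 2*w - 7 ∧ 3*y = 1 ∧ 3*y ≥ 0)))) ∧ ((¬(2*w ≤ -9 → q ≤ 4*y + 2)) → (((3*q ≠ 0 → 3*y ≤ 1) → 3*q + 3*y ≥ -12) ∧ ((¬(3*q ≠ 0 → 3*y ≤ 1)) → 3*y ≥ -4)))
Before y := q: ((2*w ≤ -9 → 3*q ≥ -2) → (((2*q > -8 → 2*w ≤ -8) → ((2*q + 2*w ≤ -8 → q > 1) ∧ w ≥ -2)) ∧ ((¬(2*q > -8 → 2*w ≤ -8)) → (3*q = 2*w - 7 ∧ 3*q = 1 ∧ 3*q ≥ 0)))) ∧ ((¬(2*w ≤ -9 → 3*q ≥ -2)) → (((3*q ≠ 0 → 3*q ≤ 1) → 6*q ≥ -12) ∧ ((¬(3*q ≠ 0 → 3*q ≤ 1)) → 3*q ≥ -4)))
Before skip: ((2*w ≤ -9 → 3*q ≥ -2) → (((2*q > -8 → 2*w ≤ -8) → ((2*q + 2*w ≤ -8 → q > 1) ∧ w ≥ -2)) ∧ ((¬(2*q > -8 → 2*w ≤ -8)) → (3*q = 2*w - 7 ∧ 3*q = 1 ∧ 3*q ≥ 0)))) ∧ ((¬(2*w ≤ -9 → 3*q ≥ -2)) → (((3*q ≠ 0 → 3*q ≤ 1) → 6*q ≥ -12) ∧ ((¬(3*q ≠ 0 → 3*q ≤ 1)) → 3*q ≥ -4)))
The weakest precondition is ((2*w ≤ -9 → 3*q ≥ -2) → (((2*q > -8 → 2*w ≤ -8) → ((2*q + 2*w ≤ -8 → q > 1) ∧ w ≥ -2)) ∧ ((¬(2*q > -8 → 2*w ≤ -8)) → (3*q = 2*w - 7 ∧ 3*q = 1 ∧ 3*q ≥ 0)))) ∧ ((¬(2*w ≤ -9 → 3*q ≥ -2)) → (((3*q ≠ 0 → 3*q ≤ 1) → 6*q ≥ -12) ∧ ((¬(3*q ≠ 0 → 3*q ≤ 1)) → 3*q ≥ -4))).
Check whether ((2*w ≤ -12 → 3*q ≥ -2) → (((2*q > -8 → 2*w ≤ -8) → ((2*q + 2*w ≤ -8 → q > 1) ∧ w ≥ -2)) ∧ ((¬(2*q > -8 → 2*w ≤ -8)) → (3*q = 2*w - 7 ∧ 3*q = 1 ∧ 3*q ≥ 0)))) ∧ ((¬(2*w ≤ -9 → 3*q ≥ -2)) → (((3*q ≠ 0 → 3*q ≤ 1) → 6*q ≥ -12) ∧ ((¬(3*q ≠ 0 → 3*q ≤ 1)) → 3*q ≥ -4))) implies it.
Every state satisfying the precondition satisfies the weakest precondition: the implication holds.
Answer: valid


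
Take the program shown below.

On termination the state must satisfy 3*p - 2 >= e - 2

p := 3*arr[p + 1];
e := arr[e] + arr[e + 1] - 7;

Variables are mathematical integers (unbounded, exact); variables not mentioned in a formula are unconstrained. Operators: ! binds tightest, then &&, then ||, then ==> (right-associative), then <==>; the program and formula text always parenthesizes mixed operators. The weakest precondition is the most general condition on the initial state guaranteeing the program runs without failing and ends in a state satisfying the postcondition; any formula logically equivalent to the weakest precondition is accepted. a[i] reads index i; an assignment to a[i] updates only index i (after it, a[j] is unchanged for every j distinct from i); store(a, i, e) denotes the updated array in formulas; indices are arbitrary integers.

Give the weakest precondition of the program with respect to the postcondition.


Working backward. After the program, the postcondition 3*p - 2 >= e - 2 must hold; in canonical form it is 3*p >= e.
Before e := arr[e] + arr[e + 1] - 7: 3*p >= arr[e + 1] + arr[e] - 7
Before p := 3*arr[p + 1]: 9*arr[p + 1] >= arr[e + 1] + arr[e] - 7
Answer: WP = 9*arr[p + 1] >= arr[e + 1] + arr[e] - 7


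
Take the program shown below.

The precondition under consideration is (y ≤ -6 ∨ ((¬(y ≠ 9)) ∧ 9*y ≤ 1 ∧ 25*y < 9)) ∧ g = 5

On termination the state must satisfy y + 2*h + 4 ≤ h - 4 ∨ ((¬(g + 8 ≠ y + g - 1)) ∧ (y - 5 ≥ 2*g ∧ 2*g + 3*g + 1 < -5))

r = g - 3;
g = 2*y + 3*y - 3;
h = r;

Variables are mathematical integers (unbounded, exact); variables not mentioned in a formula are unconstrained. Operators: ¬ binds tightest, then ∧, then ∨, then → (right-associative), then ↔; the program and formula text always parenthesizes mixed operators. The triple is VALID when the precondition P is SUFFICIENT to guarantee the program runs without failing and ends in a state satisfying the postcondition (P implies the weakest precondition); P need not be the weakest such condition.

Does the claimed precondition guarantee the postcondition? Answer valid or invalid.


Working backward. After the program, the postcondition y + 2*h + 4 ≤ h - 4 ∨ ((¬(g + 8 ≠ y + g - 1)) ∧ (y - 5 ≥ 2*g ∧ 2*g + 3*g + 1 < -5)) must hold; in canonical form it is h + y ≤ -8 ∨ ((¬(y ≠ 9)) ∧ y ≥ 2*g + 5 ∧ 5*g < -6).
Before h := r: r + y ≤ -8 ∨ ((¬(y ≠ 9)) ∧ y ≥ 2*g + 5 ∧ 5*g < -6)
Before g := 2*y + 3*y - 3: r + y ≤ -8 ∨ ((¬(y ≠ 9)) ∧ 9*y ≤ 1 ∧ 25*y < 9)
Before r := g - 3: g + y ≤ -5 ∨ ((¬(y ≠ 9)) ∧ 9*y ≤ 1 ∧ 25*y < 9)
The weakest precondition is g + y ≤ -5 ∨ ((¬(y ≠ 9)) ∧ 9*y ≤ 1 ∧ 25*y < 9).
Check whether (y ≤ -6 ∨ ((¬(y ≠ 9)) ∧ 9*y ≤ 1 ∧ 25*y < 9)) ∧ g = 5 implies it.
Countermodel: at the initial state g = 5, y = -9, the precondition holds but the weakest precondition fails.
Answer: invalid


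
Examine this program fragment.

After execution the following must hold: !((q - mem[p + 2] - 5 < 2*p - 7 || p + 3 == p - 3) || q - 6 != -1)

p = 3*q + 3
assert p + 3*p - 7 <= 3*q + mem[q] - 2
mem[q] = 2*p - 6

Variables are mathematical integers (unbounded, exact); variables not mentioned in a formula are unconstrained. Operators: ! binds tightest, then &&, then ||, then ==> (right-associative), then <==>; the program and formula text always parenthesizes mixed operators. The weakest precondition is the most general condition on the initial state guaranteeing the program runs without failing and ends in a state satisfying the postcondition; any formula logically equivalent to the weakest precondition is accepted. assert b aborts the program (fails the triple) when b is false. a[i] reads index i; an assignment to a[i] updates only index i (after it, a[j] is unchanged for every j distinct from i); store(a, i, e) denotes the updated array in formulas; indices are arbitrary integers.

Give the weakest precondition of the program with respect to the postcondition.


Working backward. After the program, the postcondition !((q - mem[p + 2] - 5 < 2*p - 7 || p + 3 == p - 3) || q - 6 != -1) must hold; in canonical form it is !(q < mem[p + 2] + 2*p - 2 || q != 5).
Before mem[q] := 2*p - 6: !(q < store(mem, q, 2*p - 6)[p + 2] + 2*p - 2 || q != 5)
Before assert p + 3*p - 7 <= 3*q + mem[q] - 2: 4*p <= mem[q] + 3*q + 5 && (!(q < store(mem, q, 2*p - 6)[p + 2] + 2*p - 2 || q != 5))
Before p := 3*q + 3: 9*q <= mem[q] - 7 && (!(store(mem, q, 6*q)[3*q + 5] + 5*q > -4 || q != 5))
Answer: WP = 9*q <= mem[q] - 7 && (!(store(mem, q, 6*q)[3*q + 5] + 5*q > -4 || q != 5))


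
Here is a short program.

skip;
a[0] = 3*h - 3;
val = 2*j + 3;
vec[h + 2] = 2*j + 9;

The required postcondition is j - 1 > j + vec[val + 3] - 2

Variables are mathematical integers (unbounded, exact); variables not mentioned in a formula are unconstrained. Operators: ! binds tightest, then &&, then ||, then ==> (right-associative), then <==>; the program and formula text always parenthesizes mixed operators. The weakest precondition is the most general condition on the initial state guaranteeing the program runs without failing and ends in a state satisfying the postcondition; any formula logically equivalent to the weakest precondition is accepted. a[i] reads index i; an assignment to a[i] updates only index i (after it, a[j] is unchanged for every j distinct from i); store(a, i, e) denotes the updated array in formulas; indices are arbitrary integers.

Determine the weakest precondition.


Working backward. After the program, the postcondition j - 1 > j + vec[val + 3] - 2 must hold; in canonical form it is vec[val + 3] < 1.
Before vec[h + 2] := 2*j + 9: store(vec, h + 2, 2*j + 9)[val + 3] < 1
Before val := 2*j + 3: store(vec, h + 2, 2*j + 9)[2*j + 6] < 1
Before a[0] := 3*h - 3: store(vec, h + 2, 2*j + 9)[2*j + 6] < 1
Before skip: store(vec, h + 2, 2*j + 9)[2*j + 6] < 1
Answer: WP = store(vec, h + 2, 2*j + 9)[2*j + 6] < 1


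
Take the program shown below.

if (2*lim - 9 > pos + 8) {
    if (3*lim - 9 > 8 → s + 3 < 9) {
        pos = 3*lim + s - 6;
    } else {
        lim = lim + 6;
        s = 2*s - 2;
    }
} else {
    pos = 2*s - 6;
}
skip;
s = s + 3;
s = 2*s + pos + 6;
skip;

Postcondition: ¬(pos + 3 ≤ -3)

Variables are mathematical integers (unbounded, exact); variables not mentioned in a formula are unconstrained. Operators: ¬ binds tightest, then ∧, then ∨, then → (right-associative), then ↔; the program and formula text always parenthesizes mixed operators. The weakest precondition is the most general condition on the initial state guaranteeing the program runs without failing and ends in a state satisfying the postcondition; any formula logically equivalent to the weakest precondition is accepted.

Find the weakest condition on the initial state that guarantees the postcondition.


Working backward. After the program, the postcondition ¬(pos + 3 ≤ -3) must hold; in canonical form it is ¬(pos ≤ -6).
Before skip: ¬(pos ≤ -6)
Before s := 2*s + pos + 6: ¬(pos ≤ -6)
Before s := s + 3: ¬(pos ≤ -6)
Before skip: ¬(pos ≤ -6)
Then branch requires ((3*lim > 17 → s < 6) → (¬(3*lim + s ≤ 0))) ∧ ((¬(3*lim > 17 → s < 6)) → (¬(pos ≤ -6))); else branch requires ¬(2*s ≤ 0).
Before the if: (2*lim > pos + 17 → (((3*lim > 17 → s < 6) → (¬(3*lim + s ≤ 0))) ∧ ((¬(3*lim > 17 → s < 6)) → (¬(pos ≤ -6))))) ∧ ((¬(2*lim > pos + 17)) → (¬(2*s ≤ 0)))
Answer: WP = (2*lim > pos + 17 → (((3*lim > 17 → s < 6) → (¬(3*lim + s ≤ 0))) ∧ ((¬(3*lim > 17 → s < 6)) → (¬(pos ≤ -6))))) ∧ ((¬(2*lim > pos + 17)) → (¬(2*s ≤ 0)))


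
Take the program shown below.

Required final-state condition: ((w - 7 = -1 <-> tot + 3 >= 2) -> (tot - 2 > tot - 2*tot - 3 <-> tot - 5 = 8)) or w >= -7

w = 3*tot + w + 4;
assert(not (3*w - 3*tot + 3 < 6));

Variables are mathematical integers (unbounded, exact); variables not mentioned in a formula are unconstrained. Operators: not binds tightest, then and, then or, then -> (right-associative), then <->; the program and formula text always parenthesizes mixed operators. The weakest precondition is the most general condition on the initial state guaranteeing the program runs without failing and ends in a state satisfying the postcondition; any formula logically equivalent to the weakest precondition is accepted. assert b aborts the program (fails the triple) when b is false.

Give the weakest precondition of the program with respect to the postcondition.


Working backward. After the program, the postcondition ((w - 7 = -1 <-> tot + 3 >= 2) -> (tot - 2 > tot - 2*tot - 3 <-> tot - 5 = 8)) or w >= -7 must hold; in canonical form it is ((w = 6 <-> tot >= -1) -> (2*tot > -1 <-> tot = 13)) or w >= -7.
Before assert not (3*w - 3*tot + 3 < 6): (not (3*w < 3*tot + 3)) and (((w = 6 <-> tot >= -1) -> (2*tot > -1 <-> tot = 13)) or w >= -7)
Before w := 3*tot + w + 4: (not (6*tot + 3*w < -9)) and (((3*tot + w = 2 <-> tot >= -1) -> (2*tot > -1 <-> tot = 13)) or 3*tot + w >= -11)
Answer: WP = (not (6*tot + 3*w < -9)) and (((3*tot + w = 2 <-> tot >= -1) -> (2*tot > -1 <-> tot = 13)) or 3*tot + w >= -11)


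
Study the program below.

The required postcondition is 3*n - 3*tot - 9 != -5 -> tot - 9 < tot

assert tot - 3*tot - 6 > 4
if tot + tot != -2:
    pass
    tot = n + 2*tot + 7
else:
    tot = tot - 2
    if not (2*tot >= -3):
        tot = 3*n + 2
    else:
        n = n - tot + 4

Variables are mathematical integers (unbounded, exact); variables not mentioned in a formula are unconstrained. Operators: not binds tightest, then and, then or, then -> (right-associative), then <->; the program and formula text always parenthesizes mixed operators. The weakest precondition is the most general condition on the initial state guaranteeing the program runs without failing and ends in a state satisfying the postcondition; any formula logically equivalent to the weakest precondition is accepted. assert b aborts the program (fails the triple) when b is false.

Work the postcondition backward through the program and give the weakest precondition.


Working backward. After the program, the postcondition 3*n - 3*tot - 9 != -5 -> tot - 9 < tot must hold; in canonical form it is true.
Then branch requires true; else branch requires true.
Before the if: true
Before assert tot - 3*tot - 6 > 4: 2*tot < -10
Answer: WP = 2*tot < -10


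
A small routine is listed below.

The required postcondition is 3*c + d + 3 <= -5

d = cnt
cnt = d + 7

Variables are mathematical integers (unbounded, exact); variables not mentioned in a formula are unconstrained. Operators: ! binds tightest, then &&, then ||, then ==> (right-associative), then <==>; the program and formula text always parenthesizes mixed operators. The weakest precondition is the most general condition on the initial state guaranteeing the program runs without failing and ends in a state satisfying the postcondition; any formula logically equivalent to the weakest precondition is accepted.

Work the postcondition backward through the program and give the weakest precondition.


Working backward. After the program, the postcondition 3*c + d + 3 <= -5 must hold; in canonical form it is 3*c + d <= -8.
Before cnt := d + 7: 3*c + d <= -8
Before d := cnt: 3*c + cnt <= -8
Answer: WP = 3*c + cnt <= -8


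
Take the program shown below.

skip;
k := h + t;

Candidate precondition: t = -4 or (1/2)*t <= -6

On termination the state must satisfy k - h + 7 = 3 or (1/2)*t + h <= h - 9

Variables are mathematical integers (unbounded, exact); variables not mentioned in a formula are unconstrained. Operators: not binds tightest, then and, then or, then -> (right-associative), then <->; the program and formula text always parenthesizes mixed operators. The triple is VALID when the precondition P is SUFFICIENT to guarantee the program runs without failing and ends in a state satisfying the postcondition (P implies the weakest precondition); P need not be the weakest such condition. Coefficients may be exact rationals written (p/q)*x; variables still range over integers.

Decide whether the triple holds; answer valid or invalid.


Working backward. After the program, the postcondition k - h + 7 = 3 or (1/2)*t + h <= h - 9 must hold; in canonical form it is k = h - 4 or (1/2)*t <= -9.
Before k := h + t: t = -4 or (1/2)*t <= -9
Before skip: t = -4 or (1/2)*t <= -9
The weakest precondition is t = -4 or (1/2)*t <= -9.
Check whether t = -4 or (1/2)*t <= -6 implies it.
Countermodel: at the initial state t = -17, the precondition holds but the weakest precondition fails.
Answer: invalid


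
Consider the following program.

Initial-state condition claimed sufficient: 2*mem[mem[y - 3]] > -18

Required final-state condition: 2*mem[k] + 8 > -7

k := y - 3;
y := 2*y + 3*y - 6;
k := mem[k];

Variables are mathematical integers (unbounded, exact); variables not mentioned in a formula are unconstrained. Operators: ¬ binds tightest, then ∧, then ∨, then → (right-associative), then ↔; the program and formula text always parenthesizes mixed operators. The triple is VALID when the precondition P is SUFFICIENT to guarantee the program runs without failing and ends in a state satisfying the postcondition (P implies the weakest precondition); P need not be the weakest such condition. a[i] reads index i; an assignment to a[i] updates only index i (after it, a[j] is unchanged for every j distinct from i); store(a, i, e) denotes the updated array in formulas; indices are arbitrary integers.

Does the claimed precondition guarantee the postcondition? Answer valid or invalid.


Working backward. After the program, the postcondition 2*mem[k] + 8 > -7 must hold; in canonical form it is 2*mem[k] > -15.
Before k := mem[k]: 2*mem[mem[k]] > -15
Before y := 2*y + 3*y - 6: 2*mem[mem[k]] > -15
Before k := y - 3: 2*mem[mem[y - 3]] > -15
The weakest precondition is 2*mem[mem[y - 3]] > -15.
Check whether 2*mem[mem[y - 3]] > -18 implies it.
Countermodel: at the initial state mem = {[2] = 3, [3] = -8, elsewhere -8}, y = 5, the precondition holds but the weakest precondition fails.
Answer: invalid


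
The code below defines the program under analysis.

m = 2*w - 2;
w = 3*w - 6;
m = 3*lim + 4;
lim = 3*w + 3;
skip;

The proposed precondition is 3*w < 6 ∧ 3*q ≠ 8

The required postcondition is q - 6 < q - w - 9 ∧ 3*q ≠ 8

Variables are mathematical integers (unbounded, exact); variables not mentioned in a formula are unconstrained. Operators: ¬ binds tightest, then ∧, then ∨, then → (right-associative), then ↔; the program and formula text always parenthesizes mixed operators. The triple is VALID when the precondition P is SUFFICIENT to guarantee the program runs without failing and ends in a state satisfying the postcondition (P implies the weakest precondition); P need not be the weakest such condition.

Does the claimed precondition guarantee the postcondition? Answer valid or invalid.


Working backward. After the program, the postcondition q - 6 < q - w - 9 ∧ 3*q ≠ 8 must hold; in canonical form it is w < -3 ∧ 3*q ≠ 8.
Before skip: w < -3 ∧ 3*q ≠ 8
Before lim := 3*w + 3: w < -3 ∧ 3*q ≠ 8
Before m := 3*lim + 4: w < -3 ∧ 3*q ≠ 8
Before w := 3*w - 6: 3*w < 3 ∧ 3*q ≠ 8
Before m := 2*w - 2: 3*w < 3 ∧ 3*q ≠ 8
The weakest precondition is 3*w < 3 ∧ 3*q ≠ 8.
Check whether 3*w < 6 ∧ 3*q ≠ 8 implies it.
Countermodel: at the initial state q = 0, w = 1, the precondition holds but the weakest precondition fails.
Answer: invalid


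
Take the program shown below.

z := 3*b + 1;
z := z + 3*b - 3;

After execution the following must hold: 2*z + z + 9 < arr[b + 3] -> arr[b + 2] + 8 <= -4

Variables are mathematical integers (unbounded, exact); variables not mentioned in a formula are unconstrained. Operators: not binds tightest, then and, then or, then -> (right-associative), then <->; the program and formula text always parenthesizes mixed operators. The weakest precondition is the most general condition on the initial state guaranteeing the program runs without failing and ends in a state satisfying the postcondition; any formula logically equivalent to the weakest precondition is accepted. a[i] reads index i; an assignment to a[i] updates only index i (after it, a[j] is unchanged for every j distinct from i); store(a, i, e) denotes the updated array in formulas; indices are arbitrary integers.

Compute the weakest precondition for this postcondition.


Working backward. After the program, the postcondition 2*z + z + 9 < arr[b + 3] -> arr[b + 2] + 8 <= -4 must hold; in canonical form it is 3*z < arr[b + 3] - 9 -> arr[b + 2] <= -12.
Before z := z + 3*b - 3: 9*b + 3*z < arr[b + 3] -> arr[b + 2] <= -12
Before z := 3*b + 1: 18*b < arr[b + 3] - 3 -> arr[b + 2] <= -12
Answer: WP = 18*b < arr[b + 3] - 3 -> arr[b + 2] <= -12


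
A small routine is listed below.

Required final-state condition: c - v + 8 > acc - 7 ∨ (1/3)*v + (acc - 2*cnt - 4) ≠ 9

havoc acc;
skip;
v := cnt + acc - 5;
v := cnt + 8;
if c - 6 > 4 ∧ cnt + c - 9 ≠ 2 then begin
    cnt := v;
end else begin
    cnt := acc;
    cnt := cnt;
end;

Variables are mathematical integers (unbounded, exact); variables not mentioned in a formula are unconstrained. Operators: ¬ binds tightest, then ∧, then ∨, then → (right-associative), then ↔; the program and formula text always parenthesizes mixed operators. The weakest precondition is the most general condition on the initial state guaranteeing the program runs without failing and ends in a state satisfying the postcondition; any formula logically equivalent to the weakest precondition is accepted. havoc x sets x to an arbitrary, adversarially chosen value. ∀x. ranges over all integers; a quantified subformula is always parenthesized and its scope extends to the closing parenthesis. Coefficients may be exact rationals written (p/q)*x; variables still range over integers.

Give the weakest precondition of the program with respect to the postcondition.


Working backward. After the program, the postcondition c - v + 8 > acc - 7 ∨ (1/3)*v + (acc - 2*cnt - 4) ≠ 9 must hold; in canonical form it is c > acc + v - 15 ∨ acc + (1/3)*v ≠ 2*cnt + 13.
Then branch requires c > acc + v - 15 ∨ acc ≠ (5/3)*v + 13; else branch requires c > acc + v - 15 ∨ (1/3)*v ≠ acc + 13.
Before the if: ((c > 10 ∧ c + cnt ≠ 11) → (c > acc + v - 15 ∨ acc ≠ (5/3)*v + 13)) ∧ ((¬(c > 10 ∧ c + cnt ≠ 11)) → (c > acc + v - 15 ∨ (1/3)*v ≠ acc + 13))
Before v := cnt + 8: ((c > 10 ∧ c + cnt ≠ 11) → (c > acc + cnt - 7 ∨ acc ≠ (5/3)*cnt + 79/3)) ∧ ((¬(c > 10 ∧ c + cnt ≠ 11)) → (c > acc + cnt - 7 ∨ (1/3)*cnt ≠ acc + 31/3))
Before v := cnt + acc - 5: ((c > 10 ∧ c + cnt ≠ 11) → (c > acc + cnt - 7 ∨ acc ≠ (5/3)*cnt + 79/3)) ∧ ((¬(c > 10 ∧ c + cnt ≠ 11)) → (c > acc + cnt - 7 ∨ (1/3)*cnt ≠ acc + 31/3))
Before skip: ((c > 10 ∧ c + cnt ≠ 11) → (c > acc + cnt - 7 ∨ acc ≠ (5/3)*cnt + 79/3)) ∧ ((¬(c > 10 ∧ c + cnt ≠ 11)) → (c > acc + cnt - 7 ∨ (1/3)*cnt ≠ acc + 31/3))
Before havoc acc: ∀acc_1. (((c > 10 ∧ c + cnt ≠ 11) → (c > acc_1 + cnt - 7 ∨ acc_1 ≠ (5/3)*cnt + 79/3)) ∧ ((¬(c > 10 ∧ c + cnt ≠ 11)) → (c > acc_1 + cnt - 7 ∨ (1/3)*cnt ≠ acc_1 + 31/3)))
Answer: WP = ∀acc_1. (((c > 10 ∧ c + cnt ≠ 11) → (c > acc_1 + cnt - 7 ∨ acc_1 ≠ (5/3)*cnt + 79/3)) ∧ ((¬(c > 10 ∧ c + cnt ≠ 11)) → (c > acc_1 + cnt - 7 ∨ (1/3)*cnt ≠ acc_1 + 31/3)))


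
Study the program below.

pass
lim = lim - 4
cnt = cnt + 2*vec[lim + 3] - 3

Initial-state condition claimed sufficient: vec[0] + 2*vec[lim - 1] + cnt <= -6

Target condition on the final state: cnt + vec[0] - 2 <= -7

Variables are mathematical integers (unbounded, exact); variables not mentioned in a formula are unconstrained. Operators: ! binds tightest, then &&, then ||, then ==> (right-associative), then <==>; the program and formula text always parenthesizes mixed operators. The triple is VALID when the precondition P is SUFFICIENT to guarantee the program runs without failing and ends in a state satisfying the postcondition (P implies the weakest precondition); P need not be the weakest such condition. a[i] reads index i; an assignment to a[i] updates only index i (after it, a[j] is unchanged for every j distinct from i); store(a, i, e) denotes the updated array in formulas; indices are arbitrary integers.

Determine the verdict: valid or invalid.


Working backward. After the program, the postcondition cnt + vec[0] - 2 <= -7 must hold; in canonical form it is vec[0] + cnt <= -5.
Before cnt := cnt + 2*vec[lim + 3] - 3: 2*vec[lim + 3] + vec[0] + cnt <= -2
Before lim := lim - 4: vec[0] + 2*vec[lim - 1] + cnt <= -2
Before skip: vec[0] + 2*vec[lim - 1] + cnt <= -2
The weakest precondition is vec[0] + 2*vec[lim - 1] + cnt <= -2.
Check whether vec[0] + 2*vec[lim - 1] + cnt <= -6 implies it.
Every state satisfying the precondition satisfies the weakest precondition: the implication holds.
Answer: valid


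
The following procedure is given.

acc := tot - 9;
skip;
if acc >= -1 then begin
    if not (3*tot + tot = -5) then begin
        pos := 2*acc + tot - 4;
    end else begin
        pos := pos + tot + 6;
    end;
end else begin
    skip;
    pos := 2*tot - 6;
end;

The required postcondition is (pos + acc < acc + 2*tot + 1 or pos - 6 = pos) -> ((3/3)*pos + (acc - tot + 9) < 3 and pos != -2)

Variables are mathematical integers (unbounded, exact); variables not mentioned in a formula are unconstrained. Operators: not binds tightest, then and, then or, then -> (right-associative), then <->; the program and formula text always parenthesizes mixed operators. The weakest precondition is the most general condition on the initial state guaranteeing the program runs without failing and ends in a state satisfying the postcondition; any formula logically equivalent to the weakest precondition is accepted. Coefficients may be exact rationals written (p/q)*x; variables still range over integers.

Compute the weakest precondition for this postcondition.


Working backward. After the program, the postcondition (pos + acc < acc + 2*tot + 1 or pos - 6 = pos) -> ((3/3)*pos + (acc - tot + 9) < 3 and pos != -2) must hold; in canonical form it is pos < 2*tot + 1 -> (acc + pos < tot - 6 and pos != -2).
Then branch requires ((not (4*tot = -5)) -> (2*acc < tot + 5 -> (3*acc < -2 and 2*acc + tot != 2))) and (4*tot = -5 -> (pos < tot - 5 -> (acc + pos < -12 and pos + tot != -8))); else branch requires acc + tot < 0 and 2*tot != 4.
Before the if: (acc >= -1 -> (((not (4*tot = -5)) -> (2*acc < tot + 5 -> (3*acc < -2 and 2*acc + tot != 2))) and (4*tot = -5 -> (pos < tot - 5 -> (acc + pos < -12 and pos + tot != -8))))) and ((not (acc >= -1)) -> (acc + tot < 0 and 2*tot != 4))
Before skip: (acc >= -1 -> (((not (4*tot = -5)) -> (2*acc < tot + 5 -> (3*acc < -2 and 2*acc + tot != 2))) and (4*tot = -5 -> (pos < tot - 5 -> (acc + pos < -12 and pos + tot != -8))))) and ((not (acc >= -1)) -> (acc + tot < 0 and 2*tot != 4))
Before acc := tot - 9: (tot >= 8 -> (((not (4*tot = -5)) -> (tot < 23 -> (3*tot < 25 and 3*tot != 20))) and (4*tot = -5 -> (pos < tot - 5 -> (pos + tot < -3 and pos + tot != -8))))) and ((not (tot >= 8)) -> (2*tot < 9 and 2*tot != 4))
Answer: WP = (tot >= 8 -> (((not (4*tot = -5)) -> (tot < 23 -> (3*tot < 25 and 3*tot != 20))) and (4*tot = -5 -> (pos < tot - 5 -> (pos + tot < -3 and pos + tot != -8))))) and ((not (tot >= 8)) -> (2*tot < 9 and 2*tot != 4))


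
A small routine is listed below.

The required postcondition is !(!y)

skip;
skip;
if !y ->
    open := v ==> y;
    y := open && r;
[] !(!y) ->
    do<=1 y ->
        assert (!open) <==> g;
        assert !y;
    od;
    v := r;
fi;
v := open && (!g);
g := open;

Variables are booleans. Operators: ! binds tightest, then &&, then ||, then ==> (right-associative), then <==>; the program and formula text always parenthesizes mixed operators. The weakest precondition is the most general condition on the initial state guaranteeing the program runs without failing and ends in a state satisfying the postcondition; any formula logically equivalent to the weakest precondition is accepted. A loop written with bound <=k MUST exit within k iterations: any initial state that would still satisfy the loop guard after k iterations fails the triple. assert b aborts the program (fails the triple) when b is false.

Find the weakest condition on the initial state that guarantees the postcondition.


Working backward. After the program, the postcondition !(!y) must hold; in canonical form it is y.
Before g := open: y
Before v := open && (!g): y
Then branch requires (v ==> y) && r; else branch requires (!y) && ((!y) ==> y).
Before the if: ((!y) ==> ((v ==> y) && r)) && (y ==> ((!y) && ((!y) ==> y)))
Before skip: ((!y) ==> ((v ==> y) && r)) && (y ==> ((!y) && ((!y) ==> y)))
Before skip: ((!y) ==> ((v ==> y) && r)) && (y ==> ((!y) && ((!y) ==> y)))
Answer: WP = ((!y) ==> ((v ==> y) && r)) && (y ==> ((!y) && ((!y) ==> y)))


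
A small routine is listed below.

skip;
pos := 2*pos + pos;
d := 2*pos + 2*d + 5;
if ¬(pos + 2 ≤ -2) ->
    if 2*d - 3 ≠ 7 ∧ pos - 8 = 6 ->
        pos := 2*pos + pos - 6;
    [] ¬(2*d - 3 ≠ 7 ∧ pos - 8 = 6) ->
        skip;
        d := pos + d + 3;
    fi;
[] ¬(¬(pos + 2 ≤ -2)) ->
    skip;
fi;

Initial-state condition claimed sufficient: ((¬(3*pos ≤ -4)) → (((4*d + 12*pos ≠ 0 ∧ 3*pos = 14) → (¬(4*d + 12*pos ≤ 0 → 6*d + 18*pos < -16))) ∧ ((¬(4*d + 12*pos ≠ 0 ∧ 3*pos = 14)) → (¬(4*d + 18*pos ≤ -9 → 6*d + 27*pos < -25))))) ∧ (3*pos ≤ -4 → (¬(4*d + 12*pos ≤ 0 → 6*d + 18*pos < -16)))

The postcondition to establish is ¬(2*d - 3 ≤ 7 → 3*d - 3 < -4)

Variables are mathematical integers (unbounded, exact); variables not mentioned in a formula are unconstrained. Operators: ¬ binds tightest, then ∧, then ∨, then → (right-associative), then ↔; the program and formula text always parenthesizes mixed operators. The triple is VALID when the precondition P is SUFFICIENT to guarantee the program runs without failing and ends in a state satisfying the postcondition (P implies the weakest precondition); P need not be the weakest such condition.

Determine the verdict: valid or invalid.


Working backward. After the program, the postcondition ¬(2*d - 3 ≤ 7 → 3*d - 3 < -4) must hold; in canonical form it is ¬(2*d ≤ 10 → 3*d < -1).
Then branch requires ((2*d ≠ 10 ∧ pos = 14) → (¬(2*d ≤ 10 → 3*d < -1))) ∧ ((¬(2*d ≠ 10 ∧ pos = 14)) → (¬(2*d + 2*pos ≤ 4 → 3*d + 3*pos < -10))); else branch requires ¬(2*d ≤ 10 → 3*d < -1).
Before the if: ((¬(pos ≤ -4)) → (((2*d ≠ 10 ∧ pos = 14) → (¬(2*d ≤ 10 → 3*d < -1))) ∧ ((¬(2*d ≠ 10 ∧ pos = 14)) → (¬(2*d + 2*pos ≤ 4 → 3*d + 3*pos < -10))))) ∧ (pos ≤ -4 → (¬(2*d ≤ 10 → 3*d < -1)))
Before d := 2*pos + 2*d + 5: ((¬(pos ≤ -4)) → (((4*d + 4*pos ≠ 0 ∧ pos = 14) → (¬(4*d + 4*pos ≤ 0 → 6*d + 6*pos < -16))) ∧ ((¬(4*d + 4*pos ≠ 0 ∧ pos = 14)) → (¬(4*d + 6*pos ≤ -6 → 6*d + 9*pos < -25))))) ∧ (pos ≤ -4 → (¬(4*d + 4*pos ≤ 0 → 6*d + 6*pos < -16)))
Before pos := 2*pos + pos: ((¬(3*pos ≤ -4)) → (((4*d + 12*pos ≠ 0 ∧ 3*pos = 14) → (¬(4*d + 12*pos ≤ 0 → 6*d + 18*pos < -16))) ∧ ((¬(4*d + 12*pos ≠ 0 ∧ 3*pos = 14)) → (¬(4*d + 18*pos ≤ -6 → 6*d + 27*pos < -25))))) ∧ (3*pos ≤ -4 → (¬(4*d + 12*pos ≤ 0 → 6*d + 18*pos < -16)))
Before skip: ((¬(3*pos ≤ -4)) → (((4*d + 12*pos ≠ 0 ∧ 3*pos = 14) → (¬(4*d + 12*pos ≤ 0 → 6*d + 18*pos < -16))) ∧ ((¬(4*d + 12*pos ≠ 0 ∧ 3*pos = 14)) → (¬(4*d + 18*pos ≤ -6 → 6*d + 27*pos < -25))))) ∧ (3*pos ≤ -4 → (¬(4*d + 12*pos ≤ 0 → 6*d + 18*pos < -16)))
The weakest precondition is ((¬(3*pos ≤ -4)) → (((4*d + 12*pos ≠ 0 ∧ 3*pos = 14) → (¬(4*d + 12*pos ≤ 0 → 6*d + 18*pos < -16))) ∧ ((¬(4*d + 12*pos ≠ 0 ∧ 3*pos = 14)) → (¬(4*d + 18*pos ≤ -6 → 6*d + 27*pos < -25))))) ∧ (3*pos ≤ -4 → (¬(4*d + 12*pos ≤ 0 → 6*d + 18*pos < -16))).
Check whether ((¬(3*pos ≤ -4)) → (((4*d + 12*pos ≠ 0 ∧ 3*pos = 14) → (¬(4*d + 12*pos ≤ 0 → 6*d + 18*pos < -16))) ∧ ((¬(4*d + 12*pos ≠ 0 ∧ 3*pos = 14)) → (¬(4*d + 18*pos ≤ -9 → 6*d + 27*pos < -25))))) ∧ (3*pos ≤ -4 → (¬(4*d + 12*pos ≤ 0 → 6*d + 18*pos < -16))) implies it.
Every state satisfying the precondition satisfies the weakest precondition: the implication holds.
Answer: valid


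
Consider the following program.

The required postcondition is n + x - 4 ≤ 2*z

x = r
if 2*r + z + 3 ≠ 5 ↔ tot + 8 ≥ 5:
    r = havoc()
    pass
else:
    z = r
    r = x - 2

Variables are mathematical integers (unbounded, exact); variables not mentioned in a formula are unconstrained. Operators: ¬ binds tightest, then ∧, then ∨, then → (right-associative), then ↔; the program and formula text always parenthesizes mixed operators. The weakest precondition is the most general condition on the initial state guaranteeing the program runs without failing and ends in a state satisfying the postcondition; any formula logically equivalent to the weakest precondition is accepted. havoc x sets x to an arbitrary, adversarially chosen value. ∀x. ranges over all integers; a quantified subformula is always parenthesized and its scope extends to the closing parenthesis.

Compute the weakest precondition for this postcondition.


Working backward. After the program, the postcondition n + x - 4 ≤ 2*z must hold; in canonical form it is n + x ≤ 2*z + 4.
Then branch requires n + x ≤ 2*z + 4; else branch requires n + x ≤ 2*r + 4.
Before the if: ((2*r + z ≠ 2 ↔ tot ≥ -3) → n + x ≤ 2*z + 4) ∧ ((¬(2*r + z ≠ 2 ↔ tot ≥ -3)) → n + x ≤ 2*r + 4)
Before x := r: ((2*r + z ≠ 2 ↔ tot ≥ -3) → n + r ≤ 2*z + 4) ∧ ((¬(2*r + z ≠ 2 ↔ tot ≥ -3)) → n ≤ r + 4)
Answer: WP = ((2*r + z ≠ 2 ↔ tot ≥ -3) → n + r ≤ 2*z + 4) ∧ ((¬(2*r + z ≠ 2 ↔ tot ≥ -3)) → n ≤ r + 4)
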